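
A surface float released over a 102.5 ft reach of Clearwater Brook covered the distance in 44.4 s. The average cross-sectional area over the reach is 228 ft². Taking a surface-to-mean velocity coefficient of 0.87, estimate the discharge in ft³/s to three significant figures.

v_surface = L / t̄ = 102.5 / 44.4 = 2.309 ft/s
v_mean = 0.87 × 2.309 = 2.008 ft/s
Q = A × v_mean = 228 × 2.008 = 457.9 ft³/s

458 ft³/s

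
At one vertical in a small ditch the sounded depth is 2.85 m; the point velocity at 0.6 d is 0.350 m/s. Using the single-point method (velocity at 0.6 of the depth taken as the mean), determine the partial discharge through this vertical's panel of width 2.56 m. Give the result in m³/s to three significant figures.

2.55 m³/s

v̄ = v₀.₆ = 0.350 m/s
q = v̄ × d × w = 0.3500 × 2.85 × 2.56 = 2.554 m³/s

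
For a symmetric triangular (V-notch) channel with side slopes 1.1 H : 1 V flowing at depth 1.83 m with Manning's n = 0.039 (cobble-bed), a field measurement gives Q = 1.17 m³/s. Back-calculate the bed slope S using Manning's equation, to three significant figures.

A = z·y² = 1.1×1.83² = 3.684 m²
P = 2y√(1+z²) = 2×1.83×√(1+1.1²) = 5.441 m
R = A/P = 3.684/5.441 = 0.6770 m
S = (Q·n / (1·A·R^(2/3)))² = (1.17×0.039 / (1×3.684×0.7710))² = 0.0002581

0.000258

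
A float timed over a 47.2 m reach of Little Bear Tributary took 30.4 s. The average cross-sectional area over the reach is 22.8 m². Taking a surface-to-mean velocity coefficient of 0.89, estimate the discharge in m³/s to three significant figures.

v_surface = L / t̄ = 47.2 / 30.4 = 1.553 m/s
v_mean = 0.89 × 1.553 = 1.382 m/s
Q = A × v_mean = 22.8 × 1.382 = 31.51 m³/s

31.5 m³/s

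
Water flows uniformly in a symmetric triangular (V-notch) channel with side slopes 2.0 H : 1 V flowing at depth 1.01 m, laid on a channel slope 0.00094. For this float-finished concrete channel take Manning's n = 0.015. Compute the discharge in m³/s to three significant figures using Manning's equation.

2.45 m³/s

A = z·y² = 2.0×1.01² = 2.040 m²
P = 2y√(1+z²) = 2×1.01×√(1+2.0²) = 4.517 m
R = A/P = 2.040/4.517 = 0.4517 m
Q = (1/n)·A·R^(2/3)·S^(1/2) = (1/0.015) × 2.040 × 0.4517^(2/3) × 0.00094^(1/2) = 2.455 m³/s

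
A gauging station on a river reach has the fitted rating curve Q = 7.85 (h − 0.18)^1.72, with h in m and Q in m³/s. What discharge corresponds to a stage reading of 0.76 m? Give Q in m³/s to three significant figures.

Q = 7.85 × (0.76 − 0.18)^1.72 = 7.85 × 0.58^1.72 = 3.076 m³/s

3.08 m³/s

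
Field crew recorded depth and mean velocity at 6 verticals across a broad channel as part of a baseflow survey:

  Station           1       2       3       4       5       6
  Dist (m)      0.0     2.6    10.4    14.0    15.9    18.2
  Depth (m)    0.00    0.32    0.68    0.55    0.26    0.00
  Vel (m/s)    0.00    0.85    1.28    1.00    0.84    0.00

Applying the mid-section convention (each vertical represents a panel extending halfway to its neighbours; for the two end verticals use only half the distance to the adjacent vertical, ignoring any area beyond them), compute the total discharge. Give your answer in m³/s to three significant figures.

w_2 = (10.4 − 0.0)/2 = 5.2 m; q_2 = 0.85 × 0.32 × 5.2 = 1.414 m³/s
w_3 = (14.0 − 2.6)/2 = 5.7 m; q_3 = 1.28 × 0.68 × 5.7 = 4.961 m³/s
w_4 = (15.9 − 10.4)/2 = 2.75 m; q_4 = 1.00 × 0.55 × 2.75 = 1.513 m³/s
w_5 = (18.2 − 14.0)/2 = 2.1 m; q_5 = 0.84 × 0.26 × 2.1 = 0.4586 m³/s
Stations 1, 6 contribute zero (depth or velocity is 0).
Q = Σ qᵢ = 8.347 m³/s

8.35 m³/s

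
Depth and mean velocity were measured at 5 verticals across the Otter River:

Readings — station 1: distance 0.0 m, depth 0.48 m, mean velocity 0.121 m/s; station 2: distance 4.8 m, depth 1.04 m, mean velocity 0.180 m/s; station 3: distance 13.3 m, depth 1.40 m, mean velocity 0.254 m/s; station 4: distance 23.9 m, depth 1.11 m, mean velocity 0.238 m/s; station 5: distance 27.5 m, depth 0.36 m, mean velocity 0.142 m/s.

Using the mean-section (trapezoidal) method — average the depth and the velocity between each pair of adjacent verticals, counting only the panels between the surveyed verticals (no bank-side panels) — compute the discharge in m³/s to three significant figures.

Panel 1-2: Δb = 4.8 m, d̄ = (0.48+1.04)/2 = 0.76, v̄ = (0.121+0.180)/2 = 0.1505 → q = 4.8×0.76×0.1505 = 0.5490 m³/s
Panel 2-3: Δb = 8.5 m, d̄ = (1.04+1.40)/2 = 1.22, v̄ = (0.180+0.254)/2 = 0.217 → q = 8.5×1.22×0.217 = 2.250 m³/s
Panel 3-4: Δb = 10.6 m, d̄ = (1.40+1.11)/2 = 1.255, v̄ = (0.254+0.238)/2 = 0.246 → q = 10.6×1.255×0.246 = 3.273 m³/s
Panel 4-5: Δb = 3.6 m, d̄ = (1.11+0.36)/2 = 0.735, v̄ = (0.238+0.142)/2 = 0.19 → q = 3.6×0.735×0.19 = 0.5027 m³/s
Q = Σ q = 6.575 m³/s

6.57 m³/s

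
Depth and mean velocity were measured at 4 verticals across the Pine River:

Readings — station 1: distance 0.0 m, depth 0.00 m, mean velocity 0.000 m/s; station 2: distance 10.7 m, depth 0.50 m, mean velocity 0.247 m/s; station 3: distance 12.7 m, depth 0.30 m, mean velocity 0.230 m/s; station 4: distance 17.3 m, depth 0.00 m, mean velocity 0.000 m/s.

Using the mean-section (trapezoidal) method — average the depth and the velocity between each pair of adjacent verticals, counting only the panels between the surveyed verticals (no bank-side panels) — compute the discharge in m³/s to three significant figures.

Panel 1-2: Δb = 10.7 m, d̄ = (0.00+0.50)/2 = 0.25, v̄ = (0.000+0.247)/2 = 0.1235 → q = 10.7×0.25×0.1235 = 0.3304 m³/s
Panel 2-3: Δb = 2 m, d̄ = (0.50+0.30)/2 = 0.4, v̄ = (0.247+0.230)/2 = 0.2385 → q = 2×0.4×0.2385 = 0.1908 m³/s
Panel 3-4: Δb = 4.6 m, d̄ = (0.30+0.00)/2 = 0.15, v̄ = (0.230+0.000)/2 = 0.115 → q = 4.6×0.15×0.115 = 0.07935 m³/s
Q = Σ q = 0.6005 m³/s

0.601 m³/s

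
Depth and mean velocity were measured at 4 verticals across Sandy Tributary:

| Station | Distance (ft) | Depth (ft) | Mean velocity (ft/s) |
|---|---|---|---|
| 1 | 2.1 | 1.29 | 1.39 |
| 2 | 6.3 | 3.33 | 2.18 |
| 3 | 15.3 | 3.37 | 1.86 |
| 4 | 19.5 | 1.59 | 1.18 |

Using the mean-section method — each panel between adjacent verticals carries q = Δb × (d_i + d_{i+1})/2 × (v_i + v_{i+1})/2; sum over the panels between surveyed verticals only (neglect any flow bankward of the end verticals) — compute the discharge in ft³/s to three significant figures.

94.1 ft³/s

Panel 1-2: Δb = 4.2 ft, d̄ = (1.29+3.33)/2 = 2.31, v̄ = (1.39+2.18)/2 = 1.785 → q = 4.2×2.31×1.785 = 17.32 ft³/s
Panel 2-3: Δb = 9 ft, d̄ = (3.33+3.37)/2 = 3.35, v̄ = (2.18+1.86)/2 = 2.02 → q = 9×3.35×2.02 = 60.90 ft³/s
Panel 3-4: Δb = 4.2 ft, d̄ = (3.37+1.59)/2 = 2.48, v̄ = (1.86+1.18)/2 = 1.52 → q = 4.2×2.48×1.52 = 15.83 ft³/s
Q = Σ q = 94.05 ft³/s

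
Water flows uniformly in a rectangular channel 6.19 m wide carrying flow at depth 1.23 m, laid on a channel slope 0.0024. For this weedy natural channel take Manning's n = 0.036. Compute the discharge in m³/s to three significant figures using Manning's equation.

A = b·y = 6.19 × 1.23 = 7.614 m²
P = b + 2y = 6.19 + 2×1.23 = 8.650 m
R = A/P = 7.614/8.650 = 0.8802 m
Q = (1/n)·A·R^(2/3)·S^(1/2) = (1/0.036) × 7.614 × 0.8802^(2/3) × 0.0024^(1/2) = 9.516 m³/s

9.52 m³/s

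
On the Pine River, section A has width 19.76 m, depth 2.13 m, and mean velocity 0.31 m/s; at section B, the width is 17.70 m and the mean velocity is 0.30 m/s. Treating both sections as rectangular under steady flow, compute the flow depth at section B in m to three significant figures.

2.46 m

Q = A₁V₁ = (19.76×2.13) × 0.31 = 13.05 m³/s
d₂ = Q/(b₂ V₂) = 13.05/(17.70×0.30) = 2.457 m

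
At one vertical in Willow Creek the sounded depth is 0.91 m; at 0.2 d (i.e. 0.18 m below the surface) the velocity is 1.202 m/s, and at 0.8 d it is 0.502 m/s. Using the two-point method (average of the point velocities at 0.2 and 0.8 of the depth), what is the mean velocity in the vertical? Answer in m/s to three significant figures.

0.852 m/s

v̄ = (1.202 + 0.502) / 2 = 0.8520 m/s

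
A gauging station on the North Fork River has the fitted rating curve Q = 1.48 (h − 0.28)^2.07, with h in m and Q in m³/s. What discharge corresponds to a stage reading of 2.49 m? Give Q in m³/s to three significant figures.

Q = 1.48 × (2.49 − 0.28)^2.07 = 1.48 × 2.21^2.07 = 7.641 m³/s

7.64 m³/s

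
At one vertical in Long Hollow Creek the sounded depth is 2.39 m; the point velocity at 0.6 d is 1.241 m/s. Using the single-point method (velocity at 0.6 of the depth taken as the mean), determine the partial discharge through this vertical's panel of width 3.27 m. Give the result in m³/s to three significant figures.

9.70 m³/s

v̄ = v₀.₆ = 1.241 m/s
q = v̄ × d × w = 1.241 × 2.39 × 3.27 = 9.699 m³/s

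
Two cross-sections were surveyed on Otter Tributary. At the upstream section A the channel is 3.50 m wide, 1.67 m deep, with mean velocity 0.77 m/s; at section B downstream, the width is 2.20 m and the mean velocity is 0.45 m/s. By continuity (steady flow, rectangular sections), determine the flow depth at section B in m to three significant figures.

4.55 m

Q = A₁V₁ = (3.50×1.67) × 0.77 = 4.501 m³/s
d₂ = Q/(b₂ V₂) = 4.501/(2.20×0.45) = 4.546 m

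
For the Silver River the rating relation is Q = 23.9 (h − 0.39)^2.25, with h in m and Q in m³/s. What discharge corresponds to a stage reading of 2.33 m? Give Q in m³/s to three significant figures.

106 m³/s

Q = 23.9 × (2.33 − 0.39)^2.25 = 23.9 × 1.94^2.25 = 106.2 m³/s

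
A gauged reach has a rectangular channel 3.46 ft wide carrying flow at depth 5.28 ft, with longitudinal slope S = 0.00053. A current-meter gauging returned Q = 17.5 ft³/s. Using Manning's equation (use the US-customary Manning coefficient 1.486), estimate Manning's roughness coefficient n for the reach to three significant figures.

0.0426

A = b·y = 3.46 × 5.28 = 18.27 ft²
P = b + 2y = 3.46 + 2×5.28 = 14.02 ft
R = A/P = 18.27/14.02 = 1.303 ft
n = (1.486/Q)·A·R^(2/3)·S^(1/2) = (1.486/17.5) × 18.27 × 1.193 × 0.02302 = 0.04261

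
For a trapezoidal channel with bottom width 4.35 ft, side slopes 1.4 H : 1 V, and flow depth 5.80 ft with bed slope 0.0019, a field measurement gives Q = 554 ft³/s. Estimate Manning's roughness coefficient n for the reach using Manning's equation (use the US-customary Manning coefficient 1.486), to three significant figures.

0.0175

A = (b + z·y)·y = (4.35 + 1.4×5.80)×5.80 = 72.33 ft²
P = b + 2y√(1+z²) = 4.35 + 2×5.80×√(1+1.4²) = 24.31 ft
R = A/P = 72.33/24.31 = 2.975 ft
n = (1.486/Q)·A·R^(2/3)·S^(1/2) = (1.486/554) × 72.33 × 2.069 × 0.04359 = 0.01749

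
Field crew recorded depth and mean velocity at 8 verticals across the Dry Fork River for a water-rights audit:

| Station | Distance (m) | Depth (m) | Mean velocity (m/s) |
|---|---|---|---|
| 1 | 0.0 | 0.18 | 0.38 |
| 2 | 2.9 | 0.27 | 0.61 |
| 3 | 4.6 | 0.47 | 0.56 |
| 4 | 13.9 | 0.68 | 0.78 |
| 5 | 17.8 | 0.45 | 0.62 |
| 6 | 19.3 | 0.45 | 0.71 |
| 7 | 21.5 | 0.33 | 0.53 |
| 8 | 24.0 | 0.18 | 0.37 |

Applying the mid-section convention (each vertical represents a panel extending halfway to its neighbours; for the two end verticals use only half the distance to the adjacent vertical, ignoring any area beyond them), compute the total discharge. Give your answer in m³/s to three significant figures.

7.26 m³/s

w_1 = (2.9 − 0.0)/2 = 1.45 m; q_1 = 0.38 × 0.18 × 1.45 = 0.09918 m³/s
w_2 = (4.6 − 0.0)/2 = 2.3 m; q_2 = 0.61 × 0.27 × 2.3 = 0.3788 m³/s
w_3 = (13.9 − 2.9)/2 = 5.5 m; q_3 = 0.56 × 0.47 × 5.5 = 1.448 m³/s
w_4 = (17.8 − 4.6)/2 = 6.6 m; q_4 = 0.78 × 0.68 × 6.6 = 3.501 m³/s
w_5 = (19.3 − 13.9)/2 = 2.7 m; q_5 = 0.62 × 0.45 × 2.7 = 0.7533 m³/s
w_6 = (21.5 − 17.8)/2 = 1.85 m; q_6 = 0.71 × 0.45 × 1.85 = 0.5911 m³/s
w_7 = (24.0 − 19.3)/2 = 2.35 m; q_7 = 0.53 × 0.33 × 2.35 = 0.4110 m³/s
w_8 = (24.0 − 21.5)/2 = 1.25 m; q_8 = 0.37 × 0.18 × 1.25 = 0.08325 m³/s
Q = Σ qᵢ = 7.265 m³/s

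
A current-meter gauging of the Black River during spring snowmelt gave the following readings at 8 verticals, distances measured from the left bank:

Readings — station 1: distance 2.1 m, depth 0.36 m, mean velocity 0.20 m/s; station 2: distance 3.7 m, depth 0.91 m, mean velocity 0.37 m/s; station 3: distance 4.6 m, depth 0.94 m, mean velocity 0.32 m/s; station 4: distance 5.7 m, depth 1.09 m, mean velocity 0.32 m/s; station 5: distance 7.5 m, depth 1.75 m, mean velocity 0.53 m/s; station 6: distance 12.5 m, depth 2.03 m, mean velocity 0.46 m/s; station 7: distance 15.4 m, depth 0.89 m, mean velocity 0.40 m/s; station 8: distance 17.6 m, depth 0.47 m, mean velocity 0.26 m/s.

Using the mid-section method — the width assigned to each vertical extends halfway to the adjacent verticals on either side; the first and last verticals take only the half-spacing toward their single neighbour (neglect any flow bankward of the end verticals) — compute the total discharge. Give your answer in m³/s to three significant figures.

w_1 = (3.7 − 2.1)/2 = 0.8 m; q_1 = 0.20 × 0.36 × 0.8 = 0.05760 m³/s
w_2 = (4.6 − 2.1)/2 = 1.25 m; q_2 = 0.37 × 0.91 × 1.25 = 0.4209 m³/s
w_3 = (5.7 − 3.7)/2 = 1 m; q_3 = 0.32 × 0.94 × 1 = 0.3008 m³/s
w_4 = (7.5 − 4.6)/2 = 1.45 m; q_4 = 0.32 × 1.09 × 1.45 = 0.5058 m³/s
w_5 = (12.5 − 5.7)/2 = 3.4 m; q_5 = 0.53 × 1.75 × 3.4 = 3.154 m³/s
w_6 = (15.4 − 7.5)/2 = 3.95 m; q_6 = 0.46 × 2.03 × 3.95 = 3.689 m³/s
w_7 = (17.6 − 12.5)/2 = 2.55 m; q_7 = 0.40 × 0.89 × 2.55 = 0.9078 m³/s
w_8 = (17.6 − 15.4)/2 = 1.1 m; q_8 = 0.26 × 0.47 × 1.1 = 0.1344 m³/s
Q = Σ qᵢ = 9.169 m³/s

9.17 m³/s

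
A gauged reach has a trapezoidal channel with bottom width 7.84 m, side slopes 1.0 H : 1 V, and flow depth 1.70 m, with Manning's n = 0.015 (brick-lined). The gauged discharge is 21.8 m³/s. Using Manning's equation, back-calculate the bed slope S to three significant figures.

A = (b + z·y)·y = (7.84 + 1.0×1.70)×1.70 = 16.22 m²
P = b + 2y√(1+z²) = 7.84 + 2×1.70×√(1+1.0²) = 12.65 m
R = A/P = 16.22/12.65 = 1.282 m
S = (Q·n / (1·A·R^(2/3)))² = (21.8×0.015 / (1×16.22×1.180))² = 0.0002918

0.000292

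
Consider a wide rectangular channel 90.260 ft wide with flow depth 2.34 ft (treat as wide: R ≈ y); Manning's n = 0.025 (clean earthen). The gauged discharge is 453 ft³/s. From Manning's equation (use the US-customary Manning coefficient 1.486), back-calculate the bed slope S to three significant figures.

0.000419

A = b·y = 90.260 × 2.34 = 211.2 ft²
Wide channel: R ≈ y = 2.34 ft
S = (Q·n / (1.486·A·R^(2/3)))² = (453×0.025 / (1.486×211.2×1.763))² = 0.0004191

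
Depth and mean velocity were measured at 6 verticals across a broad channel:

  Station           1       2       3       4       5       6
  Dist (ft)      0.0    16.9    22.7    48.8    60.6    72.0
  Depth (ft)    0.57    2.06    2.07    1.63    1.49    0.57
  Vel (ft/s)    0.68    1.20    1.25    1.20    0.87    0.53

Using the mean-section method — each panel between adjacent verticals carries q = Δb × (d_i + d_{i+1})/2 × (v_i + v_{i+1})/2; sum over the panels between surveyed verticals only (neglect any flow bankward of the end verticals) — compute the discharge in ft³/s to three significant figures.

Panel 1-2: Δb = 16.9 ft, d̄ = (0.57+2.06)/2 = 1.315, v̄ = (0.68+1.20)/2 = 0.94 → q = 16.9×1.315×0.94 = 20.89 ft³/s
Panel 2-3: Δb = 5.8 ft, d̄ = (2.06+2.07)/2 = 2.065, v̄ = (1.20+1.25)/2 = 1.225 → q = 5.8×2.065×1.225 = 14.67 ft³/s
Panel 3-4: Δb = 26.1 ft, d̄ = (2.07+1.63)/2 = 1.85, v̄ = (1.25+1.20)/2 = 1.225 → q = 26.1×1.85×1.225 = 59.15 ft³/s
Panel 4-5: Δb = 11.8 ft, d̄ = (1.63+1.49)/2 = 1.56, v̄ = (1.20+0.87)/2 = 1.035 → q = 11.8×1.56×1.035 = 19.05 ft³/s
Panel 5-6: Δb = 11.4 ft, d̄ = (1.49+0.57)/2 = 1.03, v̄ = (0.87+0.53)/2 = 0.7 → q = 11.4×1.03×0.7 = 8.219 ft³/s
Q = Σ q = 122.0 ft³/s

122 ft³/s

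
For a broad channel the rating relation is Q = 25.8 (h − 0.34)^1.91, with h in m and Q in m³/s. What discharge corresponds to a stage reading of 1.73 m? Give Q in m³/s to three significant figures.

Q = 25.8 × (1.73 − 0.34)^1.91 = 25.8 × 1.39^1.91 = 48.39 m³/s

48.4 m³/s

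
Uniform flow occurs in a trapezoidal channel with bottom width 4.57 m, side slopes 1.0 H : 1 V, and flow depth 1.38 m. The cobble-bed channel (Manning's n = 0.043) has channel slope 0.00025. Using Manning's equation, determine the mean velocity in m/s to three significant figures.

A = (b + z·y)·y = (4.57 + 1.0×1.38)×1.38 = 8.211 m²
P = b + 2y√(1+z²) = 4.57 + 2×1.38×√(1+1.0²) = 8.473 m
R = A/P = 8.211/8.473 = 0.9691 m
Q = (1/n)·A·R^(2/3)·S^(1/2) = (1/0.043) × 8.211 × 0.9691^(2/3) × 0.00025^(1/2) = 2.957 m³/s
V = Q/A = 2.957/8.211 = 0.3601 m/s

0.360 m/s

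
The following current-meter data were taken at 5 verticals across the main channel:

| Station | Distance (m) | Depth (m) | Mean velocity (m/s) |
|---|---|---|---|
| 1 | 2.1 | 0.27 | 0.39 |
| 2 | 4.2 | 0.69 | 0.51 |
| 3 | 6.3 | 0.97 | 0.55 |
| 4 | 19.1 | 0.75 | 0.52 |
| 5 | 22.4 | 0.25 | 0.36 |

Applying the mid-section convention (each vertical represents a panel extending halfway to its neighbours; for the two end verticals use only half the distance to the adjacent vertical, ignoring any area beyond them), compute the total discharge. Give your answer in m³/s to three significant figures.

8.11 m³/s

w_1 = (4.2 − 2.1)/2 = 1.05 m; q_1 = 0.39 × 0.27 × 1.05 = 0.1106 m³/s
w_2 = (6.3 − 2.1)/2 = 2.1 m; q_2 = 0.51 × 0.69 × 2.1 = 0.7390 m³/s
w_3 = (19.1 − 4.2)/2 = 7.45 m; q_3 = 0.55 × 0.97 × 7.45 = 3.975 m³/s
w_4 = (22.4 − 6.3)/2 = 8.05 m; q_4 = 0.52 × 0.75 × 8.05 = 3.140 m³/s
w_5 = (22.4 − 19.1)/2 = 1.65 m; q_5 = 0.36 × 0.25 × 1.65 = 0.1485 m³/s
Q = Σ qᵢ = 8.112 m³/s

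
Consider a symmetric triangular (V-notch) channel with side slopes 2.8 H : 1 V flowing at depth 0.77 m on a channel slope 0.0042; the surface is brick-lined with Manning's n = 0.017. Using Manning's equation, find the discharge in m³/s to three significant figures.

A = z·y² = 2.8×0.77² = 1.660 m²
P = 2y√(1+z²) = 2×0.77×√(1+2.8²) = 4.579 m
R = A/P = 1.660/4.579 = 0.3626 m
Q = (1/n)·A·R^(2/3)·S^(1/2) = (1/0.017) × 1.660 × 0.3626^(2/3) × 0.0042^(1/2) = 3.218 m³/s

3.22 m³/s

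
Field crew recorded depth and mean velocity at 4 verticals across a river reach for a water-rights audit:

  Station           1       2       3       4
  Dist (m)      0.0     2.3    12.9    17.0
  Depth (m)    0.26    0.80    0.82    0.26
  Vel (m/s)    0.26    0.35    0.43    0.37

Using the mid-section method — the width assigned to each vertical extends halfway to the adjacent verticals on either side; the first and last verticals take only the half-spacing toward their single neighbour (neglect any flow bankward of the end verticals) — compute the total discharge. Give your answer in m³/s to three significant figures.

4.67 m³/s

w_1 = (2.3 − 0.0)/2 = 1.15 m; q_1 = 0.26 × 0.26 × 1.15 = 0.07774 m³/s
w_2 = (12.9 − 0.0)/2 = 6.45 m; q_2 = 0.35 × 0.80 × 6.45 = 1.806 m³/s
w_3 = (17.0 − 2.3)/2 = 7.35 m; q_3 = 0.43 × 0.82 × 7.35 = 2.592 m³/s
w_4 = (17.0 − 12.9)/2 = 2.05 m; q_4 = 0.37 × 0.26 × 2.05 = 0.1972 m³/s
Q = Σ qᵢ = 4.673 m³/s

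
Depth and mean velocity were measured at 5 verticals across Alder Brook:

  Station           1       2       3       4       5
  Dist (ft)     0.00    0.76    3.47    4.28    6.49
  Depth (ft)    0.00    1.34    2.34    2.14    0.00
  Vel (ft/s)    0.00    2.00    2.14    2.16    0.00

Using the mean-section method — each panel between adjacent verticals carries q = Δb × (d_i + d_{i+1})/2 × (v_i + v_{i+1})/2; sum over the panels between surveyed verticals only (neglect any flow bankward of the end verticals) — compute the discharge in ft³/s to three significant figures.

Panel 1-2: Δb = 0.76 ft, d̄ = (0.00+1.34)/2 = 0.67, v̄ = (0.00+2.00)/2 = 1 → q = 0.76×0.67×1 = 0.5092 ft³/s
Panel 2-3: Δb = 2.71 ft, d̄ = (1.34+2.34)/2 = 1.84, v̄ = (2.00+2.14)/2 = 2.07 → q = 2.71×1.84×2.07 = 10.32 ft³/s
Panel 3-4: Δb = 0.81 ft, d̄ = (2.34+2.14)/2 = 2.24, v̄ = (2.14+2.16)/2 = 2.15 → q = 0.81×2.24×2.15 = 3.901 ft³/s
Panel 4-5: Δb = 2.21 ft, d̄ = (2.14+0.00)/2 = 1.07, v̄ = (2.16+0.00)/2 = 1.08 → q = 2.21×1.07×1.08 = 2.554 ft³/s
Q = Σ q = 17.29 ft³/s

17.3 ft³/s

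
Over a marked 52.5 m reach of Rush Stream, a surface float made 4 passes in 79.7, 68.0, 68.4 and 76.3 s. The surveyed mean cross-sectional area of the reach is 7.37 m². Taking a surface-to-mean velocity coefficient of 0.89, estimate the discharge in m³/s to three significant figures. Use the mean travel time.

4.71 m³/s

t̄ = (79.7 + 68.0 + 68.4 + 76.3) / 4 = 73.1 s
v_surface = L / t̄ = 52.5 / 73.1 = 0.7182 m/s
v_mean = 0.89 × 0.7182 = 0.6392 m/s
Q = A × v_mean = 7.37 × 0.6392 = 4.711 m³/s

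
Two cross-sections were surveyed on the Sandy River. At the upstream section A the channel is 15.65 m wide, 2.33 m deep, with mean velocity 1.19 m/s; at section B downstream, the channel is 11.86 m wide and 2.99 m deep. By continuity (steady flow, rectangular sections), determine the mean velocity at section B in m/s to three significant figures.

1.22 m/s

Q = A₁V₁ = (15.65×2.33) × 1.19 = 43.39 m³/s
A₂ = 11.86 × 2.99 = 35.46 m²
V₂ = Q/A₂ = 43.39/35.46 = 1.224 m/s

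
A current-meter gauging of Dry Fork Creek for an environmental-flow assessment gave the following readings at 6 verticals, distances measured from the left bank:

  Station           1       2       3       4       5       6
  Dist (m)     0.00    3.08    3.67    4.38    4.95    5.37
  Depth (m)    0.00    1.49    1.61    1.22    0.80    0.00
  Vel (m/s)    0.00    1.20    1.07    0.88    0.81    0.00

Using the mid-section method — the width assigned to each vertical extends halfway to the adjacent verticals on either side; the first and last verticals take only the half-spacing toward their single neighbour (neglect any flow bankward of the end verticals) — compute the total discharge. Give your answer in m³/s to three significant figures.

5.41 m³/s

w_2 = (3.67 − 0.00)/2 = 1.835 m; q_2 = 1.20 × 1.49 × 1.835 = 3.281 m³/s
w_3 = (4.38 − 3.08)/2 = 0.65 m; q_3 = 1.07 × 1.61 × 0.65 = 1.120 m³/s
w_4 = (4.95 − 3.67)/2 = 0.64 m; q_4 = 0.88 × 1.22 × 0.64 = 0.6871 m³/s
w_5 = (5.37 − 4.38)/2 = 0.495 m; q_5 = 0.81 × 0.80 × 0.495 = 0.3208 m³/s
Stations 1, 6 contribute zero (depth or velocity is 0).
Q = Σ qᵢ = 5.409 m³/s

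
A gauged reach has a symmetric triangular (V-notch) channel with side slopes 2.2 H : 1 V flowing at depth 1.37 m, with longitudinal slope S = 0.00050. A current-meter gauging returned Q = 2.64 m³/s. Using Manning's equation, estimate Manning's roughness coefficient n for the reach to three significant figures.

A = z·y² = 2.2×1.37² = 4.129 m²
P = 2y√(1+z²) = 2×1.37×√(1+2.2²) = 6.622 m
R = A/P = 4.129/6.622 = 0.6236 m
n = (1/Q)·A·R^(2/3)·S^(1/2) = (1/2.64) × 4.129 × 0.7299 × 0.02236 = 0.02553

0.0255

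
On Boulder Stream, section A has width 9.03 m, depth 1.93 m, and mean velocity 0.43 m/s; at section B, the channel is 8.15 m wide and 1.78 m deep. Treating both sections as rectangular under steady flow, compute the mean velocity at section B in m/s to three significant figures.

Q = A₁V₁ = (9.03×1.93) × 0.43 = 7.494 m³/s
A₂ = 8.15 × 1.78 = 14.51 m²
V₂ = Q/A₂ = 7.494/14.51 = 0.5166 m/s

0.517 m/s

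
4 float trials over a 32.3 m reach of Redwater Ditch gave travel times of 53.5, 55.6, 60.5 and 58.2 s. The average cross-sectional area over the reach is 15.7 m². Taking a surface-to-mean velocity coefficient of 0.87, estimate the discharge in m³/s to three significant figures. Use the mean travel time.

7.75 m³/s

t̄ = (53.5 + 55.6 + 60.5 + 58.2) / 4 = 56.95 s
v_surface = L / t̄ = 32.3 / 56.95 = 0.5672 m/s
v_mean = 0.87 × 0.5672 = 0.4934 m/s
Q = A × v_mean = 15.7 × 0.4934 = 7.747 m³/s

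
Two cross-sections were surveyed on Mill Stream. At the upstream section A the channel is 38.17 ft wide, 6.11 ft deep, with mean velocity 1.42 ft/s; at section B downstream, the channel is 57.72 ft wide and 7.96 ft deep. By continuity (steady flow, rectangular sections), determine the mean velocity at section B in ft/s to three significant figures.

0.721 ft/s

Q = A₁V₁ = (38.17×6.11) × 1.42 = 331.2 ft³/s
A₂ = 57.72 × 7.96 = 459.5 ft²
V₂ = Q/A₂ = 331.2/459.5 = 0.7208 ft/s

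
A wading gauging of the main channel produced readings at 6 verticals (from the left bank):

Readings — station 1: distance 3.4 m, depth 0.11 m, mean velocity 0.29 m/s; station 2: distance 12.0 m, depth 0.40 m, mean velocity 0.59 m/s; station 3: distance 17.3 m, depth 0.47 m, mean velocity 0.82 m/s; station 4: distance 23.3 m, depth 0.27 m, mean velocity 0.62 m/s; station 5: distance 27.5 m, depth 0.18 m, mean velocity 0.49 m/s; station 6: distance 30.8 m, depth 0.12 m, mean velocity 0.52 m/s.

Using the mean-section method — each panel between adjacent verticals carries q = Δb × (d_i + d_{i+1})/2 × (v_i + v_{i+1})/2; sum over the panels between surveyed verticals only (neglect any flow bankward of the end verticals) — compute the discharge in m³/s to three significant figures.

4.96 m³/s

Panel 1-2: Δb = 8.6 m, d̄ = (0.11+0.40)/2 = 0.255, v̄ = (0.29+0.59)/2 = 0.44 → q = 8.6×0.255×0.44 = 0.9649 m³/s
Panel 2-3: Δb = 5.3 m, d̄ = (0.40+0.47)/2 = 0.435, v̄ = (0.59+0.82)/2 = 0.705 → q = 5.3×0.435×0.705 = 1.625 m³/s
Panel 3-4: Δb = 6 m, d̄ = (0.47+0.27)/2 = 0.37, v̄ = (0.82+0.62)/2 = 0.72 → q = 6×0.37×0.72 = 1.598 m³/s
Panel 4-5: Δb = 4.2 m, d̄ = (0.27+0.18)/2 = 0.225, v̄ = (0.62+0.49)/2 = 0.555 → q = 4.2×0.225×0.555 = 0.5245 m³/s
Panel 5-6: Δb = 3.3 m, d̄ = (0.18+0.12)/2 = 0.15, v̄ = (0.49+0.52)/2 = 0.505 → q = 3.3×0.15×0.505 = 0.2500 m³/s
Q = Σ q = 4.963 m³/s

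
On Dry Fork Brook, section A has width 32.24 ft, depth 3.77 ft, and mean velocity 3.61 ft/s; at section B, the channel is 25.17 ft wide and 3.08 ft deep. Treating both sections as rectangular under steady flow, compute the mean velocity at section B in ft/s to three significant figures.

Q = A₁V₁ = (32.24×3.77) × 3.61 = 438.8 ft³/s
A₂ = 25.17 × 3.08 = 77.52 ft²
V₂ = Q/A₂ = 438.8/77.52 = 5.660 ft/s

5.66 ft/s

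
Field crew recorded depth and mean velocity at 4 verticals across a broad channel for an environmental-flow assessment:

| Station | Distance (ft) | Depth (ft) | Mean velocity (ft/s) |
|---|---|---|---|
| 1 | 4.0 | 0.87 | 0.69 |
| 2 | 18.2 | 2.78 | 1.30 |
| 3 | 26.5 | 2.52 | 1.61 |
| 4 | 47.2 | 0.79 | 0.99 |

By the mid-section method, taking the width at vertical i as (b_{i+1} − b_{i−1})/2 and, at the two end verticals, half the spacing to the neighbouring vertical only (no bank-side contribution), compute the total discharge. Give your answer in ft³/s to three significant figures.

112 ft³/s

w_1 = (18.2 − 4.0)/2 = 7.1 ft; q_1 = 0.69 × 0.87 × 7.1 = 4.262 ft³/s
w_2 = (26.5 − 4.0)/2 = 11.25 ft; q_2 = 1.30 × 2.78 × 11.25 = 40.66 ft³/s
w_3 = (47.2 − 18.2)/2 = 14.5 ft; q_3 = 1.61 × 2.52 × 14.5 = 58.83 ft³/s
w_4 = (47.2 − 26.5)/2 = 10.35 ft; q_4 = 0.99 × 0.79 × 10.35 = 8.095 ft³/s
Q = Σ qᵢ = 111.8 ft³/s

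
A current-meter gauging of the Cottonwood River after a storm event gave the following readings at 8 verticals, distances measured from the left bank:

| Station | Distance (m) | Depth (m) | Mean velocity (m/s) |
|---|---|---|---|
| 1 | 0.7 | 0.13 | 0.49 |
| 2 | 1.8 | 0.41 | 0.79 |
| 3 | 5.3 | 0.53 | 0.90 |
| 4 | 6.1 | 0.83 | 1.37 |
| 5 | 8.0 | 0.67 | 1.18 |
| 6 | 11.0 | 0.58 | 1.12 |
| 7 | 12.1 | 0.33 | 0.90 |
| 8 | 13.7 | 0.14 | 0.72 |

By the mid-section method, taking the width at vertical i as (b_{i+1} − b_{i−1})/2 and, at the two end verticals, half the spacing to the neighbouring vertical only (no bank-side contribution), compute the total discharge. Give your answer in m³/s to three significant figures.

7.09 m³/s

w_1 = (1.8 − 0.7)/2 = 0.55 m; q_1 = 0.49 × 0.13 × 0.55 = 0.03504 m³/s
w_2 = (5.3 − 0.7)/2 = 2.3 m; q_2 = 0.79 × 0.41 × 2.3 = 0.7450 m³/s
w_3 = (6.1 − 1.8)/2 = 2.15 m; q_3 = 0.90 × 0.53 × 2.15 = 1.026 m³/s
w_4 = (8.0 − 5.3)/2 = 1.35 m; q_4 = 1.37 × 0.83 × 1.35 = 1.535 m³/s
w_5 = (11.0 − 6.1)/2 = 2.45 m; q_5 = 1.18 × 0.67 × 2.45 = 1.937 m³/s
w_6 = (12.1 − 8.0)/2 = 2.05 m; q_6 = 1.12 × 0.58 × 2.05 = 1.332 m³/s
w_7 = (13.7 − 11.0)/2 = 1.35 m; q_7 = 0.90 × 0.33 × 1.35 = 0.4010 m³/s
w_8 = (13.7 − 12.1)/2 = 0.8 m; q_8 = 0.72 × 0.14 × 0.8 = 0.08064 m³/s
Q = Σ qᵢ = 7.091 m³/s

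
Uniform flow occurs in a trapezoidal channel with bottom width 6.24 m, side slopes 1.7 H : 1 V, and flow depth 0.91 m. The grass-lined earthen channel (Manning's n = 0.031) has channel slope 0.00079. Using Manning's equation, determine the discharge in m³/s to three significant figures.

5.17 m³/s

A = (b + z·y)·y = (6.24 + 1.7×0.91)×0.91 = 7.086 m²
P = b + 2y√(1+z²) = 6.24 + 2×0.91×√(1+1.7²) = 9.830 m
R = A/P = 7.086/9.830 = 0.7209 m
Q = (1/n)·A·R^(2/3)·S^(1/2) = (1/0.031) × 7.086 × 0.7209^(2/3) × 0.00079^(1/2) = 5.166 m³/s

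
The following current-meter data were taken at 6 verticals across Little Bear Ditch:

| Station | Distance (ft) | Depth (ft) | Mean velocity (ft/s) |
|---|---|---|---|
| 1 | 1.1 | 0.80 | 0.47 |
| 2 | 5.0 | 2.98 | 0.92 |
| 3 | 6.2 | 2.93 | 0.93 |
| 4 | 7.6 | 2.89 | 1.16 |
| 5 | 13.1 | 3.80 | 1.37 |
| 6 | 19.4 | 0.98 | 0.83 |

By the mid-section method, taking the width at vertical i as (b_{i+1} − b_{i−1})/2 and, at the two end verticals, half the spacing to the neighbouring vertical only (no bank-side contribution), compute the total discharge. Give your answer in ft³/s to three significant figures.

56.1 ft³/s

w_1 = (5.0 − 1.1)/2 = 1.95 ft; q_1 = 0.47 × 0.80 × 1.95 = 0.7332 ft³/s
w_2 = (6.2 − 1.1)/2 = 2.55 ft; q_2 = 0.92 × 2.98 × 2.55 = 6.991 ft³/s
w_3 = (7.6 − 5.0)/2 = 1.3 ft; q_3 = 0.93 × 2.93 × 1.3 = 3.542 ft³/s
w_4 = (13.1 − 6.2)/2 = 3.45 ft; q_4 = 1.16 × 2.89 × 3.45 = 11.57 ft³/s
w_5 = (19.4 − 7.6)/2 = 5.9 ft; q_5 = 1.37 × 3.80 × 5.9 = 30.72 ft³/s
w_6 = (19.4 − 13.1)/2 = 3.15 ft; q_6 = 0.83 × 0.98 × 3.15 = 2.562 ft³/s
Q = Σ qᵢ = 56.11 ft³/s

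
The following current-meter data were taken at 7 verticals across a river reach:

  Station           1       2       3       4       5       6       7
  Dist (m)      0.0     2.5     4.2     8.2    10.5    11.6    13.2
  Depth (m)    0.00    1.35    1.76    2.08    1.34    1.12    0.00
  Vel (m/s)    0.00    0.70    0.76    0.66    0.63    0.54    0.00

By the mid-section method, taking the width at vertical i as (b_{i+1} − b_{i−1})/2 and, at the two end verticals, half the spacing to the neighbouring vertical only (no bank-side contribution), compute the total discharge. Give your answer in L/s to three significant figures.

12400 L/s

w_2 = (4.2 − 0.0)/2 = 2.1 m; q_2 = 0.70 × 1.35 × 2.1 = 1.985 m³/s
w_3 = (8.2 − 2.5)/2 = 2.85 m; q_3 = 0.76 × 1.76 × 2.85 = 3.812 m³/s
w_4 = (10.5 − 4.2)/2 = 3.15 m; q_4 = 0.66 × 2.08 × 3.15 = 4.324 m³/s
w_5 = (11.6 − 8.2)/2 = 1.7 m; q_5 = 0.63 × 1.34 × 1.7 = 1.435 m³/s
w_6 = (13.2 − 10.5)/2 = 1.35 m; q_6 = 0.54 × 1.12 × 1.35 = 0.8165 m³/s
Stations 1, 7 contribute zero (depth or velocity is 0).
Q = Σ qᵢ = 12.37 m³/s
= 12.37 × 1000 = 12370 L/s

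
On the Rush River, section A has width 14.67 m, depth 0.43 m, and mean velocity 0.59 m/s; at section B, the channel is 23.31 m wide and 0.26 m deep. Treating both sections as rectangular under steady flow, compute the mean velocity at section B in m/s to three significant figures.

Q = A₁V₁ = (14.67×0.43) × 0.59 = 3.722 m³/s
A₂ = 23.31 × 0.26 = 6.061 m²
V₂ = Q/A₂ = 3.722/6.061 = 0.6141 m/s

0.614 m/s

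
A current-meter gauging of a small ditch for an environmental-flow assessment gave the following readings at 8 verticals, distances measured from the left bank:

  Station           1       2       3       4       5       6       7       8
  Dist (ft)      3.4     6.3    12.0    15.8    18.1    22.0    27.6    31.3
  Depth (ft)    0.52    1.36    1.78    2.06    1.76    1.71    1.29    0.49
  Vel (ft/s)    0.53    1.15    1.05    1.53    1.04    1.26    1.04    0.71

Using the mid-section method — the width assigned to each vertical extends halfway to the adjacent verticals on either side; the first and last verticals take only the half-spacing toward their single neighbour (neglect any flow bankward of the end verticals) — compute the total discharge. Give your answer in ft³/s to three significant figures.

w_1 = (6.3 − 3.4)/2 = 1.45 ft; q_1 = 0.53 × 0.52 × 1.45 = 0.3996 ft³/s
w_2 = (12.0 − 3.4)/2 = 4.3 ft; q_2 = 1.15 × 1.36 × 4.3 = 6.725 ft³/s
w_3 = (15.8 − 6.3)/2 = 4.75 ft; q_3 = 1.05 × 1.78 × 4.75 = 8.878 ft³/s
w_4 = (18.1 − 12.0)/2 = 3.05 ft; q_4 = 1.53 × 2.06 × 3.05 = 9.613 ft³/s
w_5 = (22.0 − 15.8)/2 = 3.1 ft; q_5 = 1.04 × 1.76 × 3.1 = 5.674 ft³/s
w_6 = (27.6 − 18.1)/2 = 4.75 ft; q_6 = 1.26 × 1.71 × 4.75 = 10.23 ft³/s
w_7 = (31.3 − 22.0)/2 = 4.65 ft; q_7 = 1.04 × 1.29 × 4.65 = 6.238 ft³/s
w_8 = (31.3 − 27.6)/2 = 1.85 ft; q_8 = 0.71 × 0.49 × 1.85 = 0.6436 ft³/s
Q = Σ qᵢ = 48.41 ft³/s

48.4 ft³/s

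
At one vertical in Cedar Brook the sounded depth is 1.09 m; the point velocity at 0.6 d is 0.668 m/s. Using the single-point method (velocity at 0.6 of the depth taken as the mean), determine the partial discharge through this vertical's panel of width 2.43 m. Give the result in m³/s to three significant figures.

v̄ = v₀.₆ = 0.668 m/s
q = v̄ × d × w = 0.6680 × 1.09 × 2.43 = 1.769 m³/s

1.77 m³/s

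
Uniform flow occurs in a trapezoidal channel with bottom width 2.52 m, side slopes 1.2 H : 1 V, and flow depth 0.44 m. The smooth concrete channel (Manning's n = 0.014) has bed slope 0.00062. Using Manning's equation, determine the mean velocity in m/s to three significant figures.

A = (b + z·y)·y = (2.52 + 1.2×0.44)×0.44 = 1.341 m²
P = b + 2y√(1+z²) = 2.52 + 2×0.44×√(1+1.2²) = 3.895 m
R = A/P = 1.341/3.895 = 0.3444 m
Q = (1/n)·A·R^(2/3)·S^(1/2) = (1/0.014) × 1.341 × 0.3444^(2/3) × 0.00062^(1/2) = 1.172 m³/s
V = Q/A = 1.172/1.341 = 0.8738 m/s

0.874 m/s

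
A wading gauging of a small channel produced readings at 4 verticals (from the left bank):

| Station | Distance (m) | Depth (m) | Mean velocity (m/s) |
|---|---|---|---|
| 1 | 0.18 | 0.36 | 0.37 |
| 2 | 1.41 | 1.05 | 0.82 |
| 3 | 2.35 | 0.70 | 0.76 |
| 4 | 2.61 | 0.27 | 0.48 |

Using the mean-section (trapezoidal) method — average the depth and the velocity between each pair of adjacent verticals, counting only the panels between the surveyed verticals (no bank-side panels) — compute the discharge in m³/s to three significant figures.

1.24 m³/s

Panel 1-2: Δb = 1.23 m, d̄ = (0.36+1.05)/2 = 0.705, v̄ = (0.37+0.82)/2 = 0.595 → q = 1.23×0.705×0.595 = 0.5160 m³/s
Panel 2-3: Δb = 0.94 m, d̄ = (1.05+0.70)/2 = 0.875, v̄ = (0.82+0.76)/2 = 0.79 → q = 0.94×0.875×0.79 = 0.6498 m³/s
Panel 3-4: Δb = 0.26 m, d̄ = (0.70+0.27)/2 = 0.485, v̄ = (0.76+0.48)/2 = 0.62 → q = 0.26×0.485×0.62 = 0.07818 m³/s
Q = Σ q = 1.244 m³/s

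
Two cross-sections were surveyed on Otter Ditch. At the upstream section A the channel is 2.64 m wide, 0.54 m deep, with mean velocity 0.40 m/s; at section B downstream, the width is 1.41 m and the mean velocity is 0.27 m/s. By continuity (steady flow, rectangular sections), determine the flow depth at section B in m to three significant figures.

Q = A₁V₁ = (2.64×0.54) × 0.40 = 0.5702 m³/s
d₂ = Q/(b₂ V₂) = 0.5702/(1.41×0.27) = 1.498 m

1.50 m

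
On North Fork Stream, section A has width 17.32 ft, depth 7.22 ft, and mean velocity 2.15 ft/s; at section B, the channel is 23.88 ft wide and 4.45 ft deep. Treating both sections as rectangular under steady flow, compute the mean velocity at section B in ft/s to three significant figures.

2.53 ft/s

Q = A₁V₁ = (17.32×7.22) × 2.15 = 268.9 ft³/s
A₂ = 23.88 × 4.45 = 106.3 ft²
V₂ = Q/A₂ = 268.9/106.3 = 2.530 ft/s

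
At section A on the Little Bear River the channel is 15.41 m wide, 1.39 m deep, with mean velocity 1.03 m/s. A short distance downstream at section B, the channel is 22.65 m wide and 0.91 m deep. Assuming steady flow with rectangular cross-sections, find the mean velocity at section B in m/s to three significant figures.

1.07 m/s

Q = A₁V₁ = (15.41×1.39) × 1.03 = 22.06 m³/s
A₂ = 22.65 × 0.91 = 20.61 m²
V₂ = Q/A₂ = 22.06/20.61 = 1.070 m/s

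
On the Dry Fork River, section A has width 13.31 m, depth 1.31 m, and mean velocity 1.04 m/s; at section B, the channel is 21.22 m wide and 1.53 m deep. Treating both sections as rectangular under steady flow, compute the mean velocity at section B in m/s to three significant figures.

Q = A₁V₁ = (13.31×1.31) × 1.04 = 18.13 m³/s
A₂ = 21.22 × 1.53 = 32.47 m²
V₂ = Q/A₂ = 18.13/32.47 = 0.5585 m/s

0.559 m/s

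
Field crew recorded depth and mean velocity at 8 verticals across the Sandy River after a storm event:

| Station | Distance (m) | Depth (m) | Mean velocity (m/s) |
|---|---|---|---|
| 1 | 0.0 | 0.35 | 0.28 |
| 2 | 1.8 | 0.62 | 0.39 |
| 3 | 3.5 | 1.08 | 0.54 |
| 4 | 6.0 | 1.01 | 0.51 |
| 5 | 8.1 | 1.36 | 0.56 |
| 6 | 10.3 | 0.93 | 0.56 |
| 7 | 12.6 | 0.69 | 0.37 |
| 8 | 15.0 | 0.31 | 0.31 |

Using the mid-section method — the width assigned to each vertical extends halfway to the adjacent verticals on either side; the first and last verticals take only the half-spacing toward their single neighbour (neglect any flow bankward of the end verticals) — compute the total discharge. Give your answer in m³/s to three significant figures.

6.45 m³/s

w_1 = (1.8 − 0.0)/2 = 0.9 m; q_1 = 0.28 × 0.35 × 0.9 = 0.08820 m³/s
w_2 = (3.5 − 0.0)/2 = 1.75 m; q_2 = 0.39 × 0.62 × 1.75 = 0.4232 m³/s
w_3 = (6.0 − 1.8)/2 = 2.1 m; q_3 = 0.54 × 1.08 × 2.1 = 1.225 m³/s
w_4 = (8.1 − 3.5)/2 = 2.3 m; q_4 = 0.51 × 1.01 × 2.3 = 1.185 m³/s
w_5 = (10.3 − 6.0)/2 = 2.15 m; q_5 = 0.56 × 1.36 × 2.15 = 1.637 m³/s
w_6 = (12.6 − 8.1)/2 = 2.25 m; q_6 = 0.56 × 0.93 × 2.25 = 1.172 m³/s
w_7 = (15.0 − 10.3)/2 = 2.35 m; q_7 = 0.37 × 0.69 × 2.35 = 0.6000 m³/s
w_8 = (15.0 − 12.6)/2 = 1.2 m; q_8 = 0.31 × 0.31 × 1.2 = 0.1153 m³/s
Q = Σ qᵢ = 6.445 m³/s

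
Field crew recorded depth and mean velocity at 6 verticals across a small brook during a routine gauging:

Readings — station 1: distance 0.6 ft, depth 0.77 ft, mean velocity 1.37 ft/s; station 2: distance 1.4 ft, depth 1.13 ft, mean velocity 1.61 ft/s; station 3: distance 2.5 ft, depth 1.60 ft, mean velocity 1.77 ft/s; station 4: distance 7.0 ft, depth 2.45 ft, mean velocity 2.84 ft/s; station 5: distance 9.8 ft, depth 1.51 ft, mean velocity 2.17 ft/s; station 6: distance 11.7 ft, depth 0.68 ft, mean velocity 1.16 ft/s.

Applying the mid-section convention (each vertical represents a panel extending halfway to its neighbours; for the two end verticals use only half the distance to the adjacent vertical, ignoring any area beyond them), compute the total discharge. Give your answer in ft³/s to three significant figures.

43.9 ft³/s

w_1 = (1.4 − 0.6)/2 = 0.4 ft; q_1 = 1.37 × 0.77 × 0.4 = 0.4220 ft³/s
w_2 = (2.5 − 0.6)/2 = 0.95 ft; q_2 = 1.61 × 1.13 × 0.95 = 1.728 ft³/s
w_3 = (7.0 − 1.4)/2 = 2.8 ft; q_3 = 1.77 × 1.60 × 2.8 = 7.930 ft³/s
w_4 = (9.8 − 2.5)/2 = 3.65 ft; q_4 = 2.84 × 2.45 × 3.65 = 25.40 ft³/s
w_5 = (11.7 − 7.0)/2 = 2.35 ft; q_5 = 2.17 × 1.51 × 2.35 = 7.700 ft³/s
w_6 = (11.7 − 9.8)/2 = 0.95 ft; q_6 = 1.16 × 0.68 × 0.95 = 0.7494 ft³/s
Q = Σ qᵢ = 43.93 ft³/s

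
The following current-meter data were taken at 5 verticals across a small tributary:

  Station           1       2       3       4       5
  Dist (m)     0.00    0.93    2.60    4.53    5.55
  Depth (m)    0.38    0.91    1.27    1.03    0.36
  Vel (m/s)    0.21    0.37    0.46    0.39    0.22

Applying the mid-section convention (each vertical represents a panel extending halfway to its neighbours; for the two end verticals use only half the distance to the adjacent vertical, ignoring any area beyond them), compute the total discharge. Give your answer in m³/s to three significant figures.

w_1 = (0.93 − 0.00)/2 = 0.465 m; q_1 = 0.21 × 0.38 × 0.465 = 0.03711 m³/s
w_2 = (2.60 − 0.00)/2 = 1.3 m; q_2 = 0.37 × 0.91 × 1.3 = 0.4377 m³/s
w_3 = (4.53 − 0.93)/2 = 1.8 m; q_3 = 0.46 × 1.27 × 1.8 = 1.052 m³/s
w_4 = (5.55 − 2.60)/2 = 1.475 m; q_4 = 0.39 × 1.03 × 1.475 = 0.5925 m³/s
w_5 = (5.55 − 4.53)/2 = 0.51 m; q_5 = 0.22 × 0.36 × 0.51 = 0.04039 m³/s
Q = Σ qᵢ = 2.159 m³/s

2.16 m³/s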